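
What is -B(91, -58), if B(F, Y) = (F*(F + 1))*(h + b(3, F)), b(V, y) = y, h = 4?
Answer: -795340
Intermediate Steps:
B(F, Y) = F*(1 + F)*(4 + F) (B(F, Y) = (F*(F + 1))*(4 + F) = (F*(1 + F))*(4 + F) = F*(1 + F)*(4 + F))
-B(91, -58) = -91*(4 + 91**2 + 5*91) = -91*(4 + 8281 + 455) = -91*8740 = -1*795340 = -795340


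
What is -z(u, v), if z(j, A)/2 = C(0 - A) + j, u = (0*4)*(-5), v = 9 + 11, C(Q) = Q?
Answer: 40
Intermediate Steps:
v = 20
u = 0 (u = 0*(-5) = 0)
z(j, A) = -2*A + 2*j (z(j, A) = 2*((0 - A) + j) = 2*(-A + j) = 2*(j - A) = -2*A + 2*j)
-z(u, v) = -(-2*20 + 2*0) = -(-40 + 0) = -1*(-40) = 40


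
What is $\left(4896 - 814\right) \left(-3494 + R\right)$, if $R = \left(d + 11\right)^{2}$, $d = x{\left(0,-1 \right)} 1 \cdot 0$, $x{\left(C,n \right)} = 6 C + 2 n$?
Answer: $-13768586$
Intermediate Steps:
$x{\left(C,n \right)} = 2 n + 6 C$
$d = 0$ ($d = \left(2 \left(-1\right) + 6 \cdot 0\right) 1 \cdot 0 = \left(-2 + 0\right) 1 \cdot 0 = \left(-2\right) 1 \cdot 0 = \left(-2\right) 0 = 0$)
$R = 121$ ($R = \left(0 + 11\right)^{2} = 11^{2} = 121$)
$\left(4896 - 814\right) \left(-3494 + R\right) = \left(4896 - 814\right) \left(-3494 + 121\right) = 4082 \left(-3373\right) = -13768586$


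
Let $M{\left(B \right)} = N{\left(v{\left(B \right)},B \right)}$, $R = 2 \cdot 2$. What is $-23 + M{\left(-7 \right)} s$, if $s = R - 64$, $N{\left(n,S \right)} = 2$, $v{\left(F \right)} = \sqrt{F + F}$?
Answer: $-143$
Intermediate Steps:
$R = 4$
$v{\left(F \right)} = \sqrt{2} \sqrt{F}$ ($v{\left(F \right)} = \sqrt{2 F} = \sqrt{2} \sqrt{F}$)
$M{\left(B \right)} = 2$
$s = -60$ ($s = 4 - 64 = -60$)
$-23 + M{\left(-7 \right)} s = -23 + 2 \left(-60\right) = -23 - 120 = -143$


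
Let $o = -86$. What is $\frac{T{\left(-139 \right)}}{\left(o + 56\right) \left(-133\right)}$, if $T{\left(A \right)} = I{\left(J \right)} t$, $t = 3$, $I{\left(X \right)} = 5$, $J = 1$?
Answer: $\frac{1}{266} \approx 0.0037594$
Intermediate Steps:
$T{\left(A \right)} = 15$ ($T{\left(A \right)} = 5 \cdot 3 = 15$)
$\frac{T{\left(-139 \right)}}{\left(o + 56\right) \left(-133\right)} = \frac{15}{\left(-86 + 56\right) \left(-133\right)} = \frac{15}{\left(-30\right) \left(-133\right)} = \frac{15}{3990} = 15 \cdot \frac{1}{3990} = \frac{1}{266}$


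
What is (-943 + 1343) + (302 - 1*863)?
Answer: -161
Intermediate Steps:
(-943 + 1343) + (302 - 1*863) = 400 + (302 - 863) = 400 - 561 = -161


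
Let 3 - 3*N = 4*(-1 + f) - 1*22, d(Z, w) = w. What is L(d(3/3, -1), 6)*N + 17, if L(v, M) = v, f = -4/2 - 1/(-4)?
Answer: 5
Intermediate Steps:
f = -7/4 (f = -4*½ - 1*(-¼) = -2 + ¼ = -7/4 ≈ -1.7500)
N = 12 (N = 1 - (4*(-1 - 7/4) - 1*22)/3 = 1 - (4*(-11/4) - 22)/3 = 1 - (-11 - 22)/3 = 1 - ⅓*(-33) = 1 + 11 = 12)
L(d(3/3, -1), 6)*N + 17 = -1*12 + 17 = -12 + 17 = 5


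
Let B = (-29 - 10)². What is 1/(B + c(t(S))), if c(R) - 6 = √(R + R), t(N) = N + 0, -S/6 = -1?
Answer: 509/777239 - 2*√3/2331717 ≈ 0.00065340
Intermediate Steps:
S = 6 (S = -6*(-1) = 6)
t(N) = N
B = 1521 (B = (-39)² = 1521)
c(R) = 6 + √2*√R (c(R) = 6 + √(R + R) = 6 + √(2*R) = 6 + √2*√R)
1/(B + c(t(S))) = 1/(1521 + (6 + √2*√6)) = 1/(1521 + (6 + 2*√3)) = 1/(1527 + 2*√3)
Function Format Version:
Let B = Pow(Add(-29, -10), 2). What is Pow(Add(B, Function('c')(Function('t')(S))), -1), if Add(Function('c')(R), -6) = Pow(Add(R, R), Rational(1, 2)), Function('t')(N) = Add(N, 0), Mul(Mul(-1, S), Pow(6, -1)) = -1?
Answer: Add(Rational(509, 777239), Mul(Rational(-2, 2331717), Pow(3, Rational(1, 2)))) ≈ 0.00065340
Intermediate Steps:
S = 6 (S = Mul(-6, -1) = 6)
Function('t')(N) = N
B = 1521 (B = Pow(-39, 2) = 1521)
Function('c')(R) = Add(6, Mul(Pow(2, Rational(1, 2)), Pow(R, Rational(1, 2)))) (Function('c')(R) = Add(6, Pow(Add(R, R), Rational(1, 2))) = Add(6, Pow(Mul(2, R), Rational(1, 2))) = Add(6, Mul(Pow(2, Rational(1, 2)), Pow(R, Rational(1, 2)))))
Pow(Add(B, Function('c')(Function('t')(S))), -1) = Pow(Add(1521, Add(6, Mul(Pow(2, Rational(1, 2)), Pow(6, Rational(1, 2))))), -1) = Pow(Add(1521, Add(6, Mul(2, Pow(3, Rational(1, 2))))), -1) = Pow(Add(1527, Mul(2, Pow(3, Rational(1, 2)))), -1)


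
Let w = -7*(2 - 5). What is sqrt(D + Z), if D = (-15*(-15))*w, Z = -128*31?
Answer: sqrt(757) ≈ 27.514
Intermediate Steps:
w = 21 (w = -7*(-3) = 21)
Z = -3968
D = 4725 (D = -15*(-15)*21 = 225*21 = 4725)
sqrt(D + Z) = sqrt(4725 - 3968) = sqrt(757)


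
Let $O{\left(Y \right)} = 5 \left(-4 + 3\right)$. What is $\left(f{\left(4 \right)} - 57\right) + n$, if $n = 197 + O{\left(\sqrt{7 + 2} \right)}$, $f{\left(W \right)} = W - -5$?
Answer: $144$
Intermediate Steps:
$O{\left(Y \right)} = -5$ ($O{\left(Y \right)} = 5 \left(-1\right) = -5$)
$f{\left(W \right)} = 5 + W$ ($f{\left(W \right)} = W + 5 = 5 + W$)
$n = 192$ ($n = 197 - 5 = 192$)
$\left(f{\left(4 \right)} - 57\right) + n = \left(\left(5 + 4\right) - 57\right) + 192 = \left(9 - 57\right) + 192 = -48 + 192 = 144$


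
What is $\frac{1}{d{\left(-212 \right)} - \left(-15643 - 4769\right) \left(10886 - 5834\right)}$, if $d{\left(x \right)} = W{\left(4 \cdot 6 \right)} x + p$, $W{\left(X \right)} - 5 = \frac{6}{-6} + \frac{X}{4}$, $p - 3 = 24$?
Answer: $\frac{1}{103119331} \approx 9.6975 \cdot 10^{-9}$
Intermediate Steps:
$p = 27$ ($p = 3 + 24 = 27$)
$W{\left(X \right)} = 4 + \frac{X}{4}$ ($W{\left(X \right)} = 5 + \left(\frac{6}{-6} + \frac{X}{4}\right) = 5 + \left(6 \left(- \frac{1}{6}\right) + X \frac{1}{4}\right) = 5 + \left(-1 + \frac{X}{4}\right) = 4 + \frac{X}{4}$)
$d{\left(x \right)} = 27 + 10 x$ ($d{\left(x \right)} = \left(4 + \frac{4 \cdot 6}{4}\right) x + 27 = \left(4 + \frac{1}{4} \cdot 24\right) x + 27 = \left(4 + 6\right) x + 27 = 10 x + 27 = 27 + 10 x$)
$\frac{1}{d{\left(-212 \right)} - \left(-15643 - 4769\right) \left(10886 - 5834\right)} = \frac{1}{\left(27 + 10 \left(-212\right)\right) - \left(-15643 - 4769\right) \left(10886 - 5834\right)} = \frac{1}{\left(27 - 2120\right) - \left(-20412\right) 5052} = \frac{1}{-2093 - -103121424} = \frac{1}{-2093 + 103121424} = \frac{1}{103119331}$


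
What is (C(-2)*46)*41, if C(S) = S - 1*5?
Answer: -13202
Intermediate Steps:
C(S) = -5 + S (C(S) = S - 5 = -5 + S)
(C(-2)*46)*41 = ((-5 - 2)*46)*41 = -7*46*41 = -322*41 = -13202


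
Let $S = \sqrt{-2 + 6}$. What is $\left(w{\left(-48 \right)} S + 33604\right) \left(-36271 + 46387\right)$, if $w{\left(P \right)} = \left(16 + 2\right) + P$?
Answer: $339331104$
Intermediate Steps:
$S = 2$ ($S = \sqrt{4} = 2$)
$w{\left(P \right)} = 18 + P$
$\left(w{\left(-48 \right)} S + 33604\right) \left(-36271 + 46387\right) = \left(\left(18 - 48\right) 2 + 33604\right) \left(-36271 + 46387\right) = \left(\left(-30\right) 2 + 33604\right) 10116 = \left(-60 + 33604\right) 10116 = 33544 \cdot 10116 = 339331104$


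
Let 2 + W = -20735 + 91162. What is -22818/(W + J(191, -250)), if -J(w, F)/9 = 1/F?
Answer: -1901500/5868753 ≈ -0.32400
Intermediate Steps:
J(w, F) = -9/F
W = 70425 (W = -2 + (-20735 + 91162) = -2 + 70427 = 70425)
-22818/(W + J(191, -250)) = -22818/(70425 - 9/(-250)) = -22818/(70425 - 9*(-1/250)) = -22818/(70425 + 9/250) = -22818/17606259/250 = -22818*250/17606259 = -1901500/5868753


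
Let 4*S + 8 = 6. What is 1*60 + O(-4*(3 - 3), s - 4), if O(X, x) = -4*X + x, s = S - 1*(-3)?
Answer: 117/2 ≈ 58.500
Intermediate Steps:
S = -1/2 (S = -2 + (1/4)*6 = -2 + 3/2 = -1/2 ≈ -0.50000)
s = 5/2 (s = -1/2 - 1*(-3) = -1/2 + 3 = 5/2 ≈ 2.5000)
O(X, x) = x - 4*X
1*60 + O(-4*(3 - 3), s - 4) = 1*60 + ((5/2 - 4) - (-16)*(3 - 3)) = 60 + (-3/2 - (-16)*0) = 60 + (-3/2 - 4*0) = 60 + (-3/2 + 0) = 60 - 3/2 = 117/2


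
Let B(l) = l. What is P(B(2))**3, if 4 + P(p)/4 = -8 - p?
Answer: -175616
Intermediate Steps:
P(p) = -48 - 4*p (P(p) = -16 + 4*(-8 - p) = -16 + (-32 - 4*p) = -48 - 4*p)
P(B(2))**3 = (-48 - 4*2)**3 = (-48 - 8)**3 = (-56)**3 = -175616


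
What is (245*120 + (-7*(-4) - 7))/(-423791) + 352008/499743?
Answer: 14941653725/23531842857 ≈ 0.63495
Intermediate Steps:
(245*120 + (-7*(-4) - 7))/(-423791) + 352008/499743 = (29400 + (28 - 7))*(-1/423791) + 352008*(1/499743) = (29400 + 21)*(-1/423791) + 39112/55527 = 29421*(-1/423791) + 39112/55527 = -29421/423791 + 39112/55527 = 14941653725/23531842857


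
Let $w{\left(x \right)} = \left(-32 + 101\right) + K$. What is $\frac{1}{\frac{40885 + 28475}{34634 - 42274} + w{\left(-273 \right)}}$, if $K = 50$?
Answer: $\frac{191}{20995} \approx 0.0090974$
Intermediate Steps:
$w{\left(x \right)} = 119$ ($w{\left(x \right)} = \left(-32 + 101\right) + 50 = 69 + 50 = 119$)
$\frac{1}{\frac{40885 + 28475}{34634 - 42274} + w{\left(-273 \right)}} = \frac{1}{\frac{40885 + 28475}{34634 - 42274} + 119} = \frac{1}{\frac{69360}{-7640} + 119} = \frac{1}{69360 \left(- \frac{1}{7640}\right) + 119} = \frac{1}{- \frac{1734}{191} + 119} = \frac{1}{\frac{20995}{191}} = \frac{191}{20995}$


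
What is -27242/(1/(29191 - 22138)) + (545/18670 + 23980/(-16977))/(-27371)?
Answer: -333379429734228523801/1735105661778 ≈ -1.9214e+8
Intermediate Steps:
-27242/(1/(29191 - 22138)) + (545/18670 + 23980/(-16977))/(-27371) = -27242/(1/7053) + (545*(1/18670) + 23980*(-1/16977))*(-1/27371) = -27242/1/7053 + (109/3734 - 23980/16977)*(-1/27371) = -27242*7053 - 87690827/63392118*(-1/27371) = -192137826 + 87690827/1735105661778 = -333379429734228523801/1735105661778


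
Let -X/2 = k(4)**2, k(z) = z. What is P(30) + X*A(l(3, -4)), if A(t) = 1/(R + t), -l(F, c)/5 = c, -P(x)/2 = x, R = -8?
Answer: -188/3 ≈ -62.667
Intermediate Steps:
P(x) = -2*x
l(F, c) = -5*c
A(t) = 1/(-8 + t)
X = -32 (X = -2*4**2 = -2*16 = -32)
P(30) + X*A(l(3, -4)) = -2*30 - 32/(-8 - 5*(-4)) = -60 - 32/(-8 + 20) = -60 - 32/12 = -60 - 32*1/12 = -60 - 8/3 = -188/3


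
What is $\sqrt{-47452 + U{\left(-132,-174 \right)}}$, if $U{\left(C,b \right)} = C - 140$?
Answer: $2 i \sqrt{11931} \approx 218.46 i$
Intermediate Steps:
$U{\left(C,b \right)} = -140 + C$
$\sqrt{-47452 + U{\left(-132,-174 \right)}} = \sqrt{-47452 - 272} = \sqrt{-47724} = 2 i \sqrt{11931}$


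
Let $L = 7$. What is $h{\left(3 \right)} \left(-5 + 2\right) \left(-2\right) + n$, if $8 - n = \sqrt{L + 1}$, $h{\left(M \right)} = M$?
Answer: $26 - 2 \sqrt{2} \approx 23.172$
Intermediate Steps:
$n = 8 - 2 \sqrt{2}$ ($n = 8 - \sqrt{7 + 1} = 8 - \sqrt{8} = 8 - 2 \sqrt{2} \approx 5.1716$)
$h{\left(3 \right)} \left(-5 + 2\right) \left(-2\right) + n = 3 \left(-5 + 2\right) \left(-2\right) + \left(8 - 2 \sqrt{2}\right) = 3 \left(\left(-3\right) \left(-2\right)\right) + \left(8 - 2 \sqrt{2}\right) = 3 \cdot 6 + \left(8 - 2 \sqrt{2}\right) = 18 + \left(8 - 2 \sqrt{2}\right) = 26 - 2 \sqrt{2}$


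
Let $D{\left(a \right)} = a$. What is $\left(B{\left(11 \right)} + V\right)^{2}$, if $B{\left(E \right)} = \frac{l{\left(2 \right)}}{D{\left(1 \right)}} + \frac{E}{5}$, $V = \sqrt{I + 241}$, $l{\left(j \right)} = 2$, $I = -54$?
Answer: $\frac{5116}{25} + \frac{42 \sqrt{187}}{5} \approx 319.51$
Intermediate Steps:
$V = \sqrt{187}$ ($V = \sqrt{-54 + 241} = \sqrt{187} \approx 13.675$)
$B{\left(E \right)} = 2 + \frac{E}{5}$ ($B{\left(E \right)} = \frac{2}{1} + \frac{E}{5} = 2 \cdot 1 + E \frac{1}{5} = 2 + \frac{E}{5}$)
$\left(B{\left(11 \right)} + V\right)^{2} = \left(\left(2 + \frac{1}{5} \cdot 11\right) + \sqrt{187}\right)^{2} = \left(\left(2 + \frac{11}{5}\right) + \sqrt{187}\right)^{2} = \left(\frac{21}{5} + \sqrt{187}\right)^{2}$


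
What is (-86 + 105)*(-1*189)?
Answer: -3591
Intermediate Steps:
(-86 + 105)*(-1*189) = 19*(-189) = -3591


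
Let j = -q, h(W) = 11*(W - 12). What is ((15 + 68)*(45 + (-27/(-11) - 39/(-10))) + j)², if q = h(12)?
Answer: 219836263689/12100 ≈ 1.8168e+7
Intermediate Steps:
h(W) = -132 + 11*W (h(W) = 11*(-12 + W) = -132 + 11*W)
q = 0 (q = -132 + 11*12 = -132 + 132 = 0)
j = 0 (j = -1*0 = 0)
((15 + 68)*(45 + (-27/(-11) - 39/(-10))) + j)² = ((15 + 68)*(45 + (-27/(-11) - 39/(-10))) + 0)² = (83*(45 + (-27*(-1/11) - 39*(-⅒))) + 0)² = (83*(45 + (27/11 + 39/10)) + 0)² = (83*(45 + 699/110) + 0)² = (83*(5649/110) + 0)² = (468867/110 + 0)² = (468867/110)² = 219836263689/12100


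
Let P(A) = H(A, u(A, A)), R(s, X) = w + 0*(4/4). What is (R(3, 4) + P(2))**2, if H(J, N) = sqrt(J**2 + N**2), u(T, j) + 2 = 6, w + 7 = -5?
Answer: 164 - 48*sqrt(5) ≈ 56.669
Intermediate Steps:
w = -12 (w = -7 - 5 = -12)
R(s, X) = -12 (R(s, X) = -12 + 0*(4/4) = -12 + 0*(4*(1/4)) = -12 + 0*1 = -12 + 0 = -12)
u(T, j) = 4 (u(T, j) = -2 + 6 = 4)
P(A) = sqrt(16 + A**2) (P(A) = sqrt(A**2 + 4**2) = sqrt(A**2 + 16) = sqrt(16 + A**2))
(R(3, 4) + P(2))**2 = (-12 + sqrt(16 + 2**2))**2 = (-12 + sqrt(16 + 4))**2 = (-12 + sqrt(20))**2 = (-12 + 2*sqrt(5))**2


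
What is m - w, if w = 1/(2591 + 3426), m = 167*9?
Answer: 9043550/6017 ≈ 1503.0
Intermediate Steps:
m = 1503
w = 1/6017 ≈ 0.00016620
m - w = 1503 - 1*1/6017 = 1503 - 1/6017 = 9043550/6017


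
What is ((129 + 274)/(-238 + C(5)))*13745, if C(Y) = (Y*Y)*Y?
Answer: -5539235/113 ≈ -49020.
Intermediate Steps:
C(Y) = Y³ (C(Y) = Y²*Y = Y³)
((129 + 274)/(-238 + C(5)))*13745 = ((129 + 274)/(-238 + 5³))*13745 = (403/(-238 + 125))*13745 = (403/(-113))*13745 = (403*(-1/113))*13745 = -403/113*13745 = -5539235/113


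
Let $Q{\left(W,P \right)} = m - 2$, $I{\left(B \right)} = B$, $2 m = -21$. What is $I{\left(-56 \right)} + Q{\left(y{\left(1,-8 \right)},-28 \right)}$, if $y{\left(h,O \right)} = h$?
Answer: $- \frac{137}{2} \approx -68.5$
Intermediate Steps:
$m = - \frac{21}{2}$ ($m = \frac{1}{2} \left(-21\right) = - \frac{21}{2} \approx -10.5$)
$Q{\left(W,P \right)} = - \frac{25}{2}$ ($Q{\left(W,P \right)} = - \frac{21}{2} - 2 = - \frac{25}{2}$)
$I{\left(-56 \right)} + Q{\left(y{\left(1,-8 \right)},-28 \right)} = -56 - \frac{25}{2} = - \frac{137}{2}$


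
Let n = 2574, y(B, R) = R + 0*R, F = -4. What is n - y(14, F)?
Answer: 2578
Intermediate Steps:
y(B, R) = R (y(B, R) = R + 0 = R)
n - y(14, F) = 2574 - 1*(-4) = 2574 + 4 = 2578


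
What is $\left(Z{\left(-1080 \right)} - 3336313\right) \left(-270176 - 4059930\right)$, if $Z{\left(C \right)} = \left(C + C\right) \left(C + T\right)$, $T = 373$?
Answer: $7833997464458$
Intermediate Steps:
$Z{\left(C \right)} = 2 C \left(373 + C\right)$ ($Z{\left(C \right)} = \left(C + C\right) \left(C + 373\right) = 2 C \left(373 + C\right)$)
$\left(Z{\left(-1080 \right)} - 3336313\right) \left(-270176 - 4059930\right) = \left(2 \left(-1080\right) \left(373 - 1080\right) - 3336313\right) \left(-270176 - 4059930\right) = \left(2 \left(-1080\right) \left(-707\right) - 3336313\right) \left(-4330106\right) = \left(1527120 - 3336313\right) \left(-4330106\right) = \left(-1809193\right) \left(-4330106\right) = 7833997464458$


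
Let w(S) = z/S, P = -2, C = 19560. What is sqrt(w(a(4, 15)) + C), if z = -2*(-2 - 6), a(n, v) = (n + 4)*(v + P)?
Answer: sqrt(3305666)/13 ≈ 139.86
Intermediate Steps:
a(n, v) = (-2 + v)*(4 + n) (a(n, v) = (n + 4)*(v - 2) = (4 + n)*(-2 + v) = (-2 + v)*(4 + n))
z = 16 (z = -2*(-8) = 16)
w(S) = 16/S
sqrt(w(a(4, 15)) + C) = sqrt(16/(-8 - 2*4 + 4*15 + 4*15) + 19560) = sqrt(16/(-8 - 8 + 60 + 60) + 19560) = sqrt(16/104 + 19560) = sqrt(16*(1/104) + 19560) = sqrt(2/13 + 19560) = sqrt(254282/13) = sqrt(3305666)/13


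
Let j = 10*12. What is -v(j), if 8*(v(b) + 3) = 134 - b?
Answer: 5/4 ≈ 1.2500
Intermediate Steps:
j = 120
v(b) = 55/4 - b/8 (v(b) = -3 + (134 - b)/8 = -3 + (67/4 - b/8) = 55/4 - b/8)
-v(j) = -(55/4 - ⅛*120) = -(55/4 - 15) = -1*(-5/4) = 5/4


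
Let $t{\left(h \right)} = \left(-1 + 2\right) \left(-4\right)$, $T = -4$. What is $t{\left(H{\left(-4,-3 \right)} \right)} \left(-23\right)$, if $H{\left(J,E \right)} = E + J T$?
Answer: $92$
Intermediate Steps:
$H{\left(J,E \right)} = E - 4 J$ ($H{\left(J,E \right)} = E + J \left(-4\right) = E - 4 J$)
$t{\left(h \right)} = -4$ ($t{\left(h \right)} = 1 \left(-4\right) = -4$)
$t{\left(H{\left(-4,-3 \right)} \right)} \left(-23\right) = \left(-4\right) \left(-23\right) = 92$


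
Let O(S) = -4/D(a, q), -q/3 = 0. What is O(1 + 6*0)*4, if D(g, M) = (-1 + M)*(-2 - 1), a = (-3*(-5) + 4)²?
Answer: -16/3 ≈ -5.3333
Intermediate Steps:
q = 0 (q = -3*0 = 0)
a = 361 (a = (15 + 4)² = 19² = 361)
D(g, M) = 3 - 3*M (D(g, M) = (-1 + M)*(-3) = 3 - 3*M)
O(S) = -4/3 (O(S) = -4/(3 - 3*0) = -4/(3 + 0) = -4/3)
O(1 + 6*0)*4 = -4/3*4 = -16/3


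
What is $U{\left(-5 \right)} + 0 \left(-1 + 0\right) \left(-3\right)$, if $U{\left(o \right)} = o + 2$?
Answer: $-3$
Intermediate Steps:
$U{\left(o \right)} = 2 + o$
$U{\left(-5 \right)} + 0 \left(-1 + 0\right) \left(-3\right) = \left(2 - 5\right) + 0 \left(-1 + 0\right) \left(-3\right) = -3 + 0 \left(\left(-1\right) \left(-3\right)\right) = -3 + 0 \cdot 3 = -3 + 0 = -3$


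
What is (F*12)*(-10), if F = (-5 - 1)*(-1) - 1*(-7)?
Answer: -1560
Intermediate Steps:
F = 13 (F = -6*(-1) + 7 = 6 + 7 = 13)
(F*12)*(-10) = (13*12)*(-10) = 156*(-10) = -1560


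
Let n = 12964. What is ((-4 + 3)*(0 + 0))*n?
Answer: 0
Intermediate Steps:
((-4 + 3)*(0 + 0))*n = ((-4 + 3)*(0 + 0))*12964 = -1*0*12964 = 0*12964 = 0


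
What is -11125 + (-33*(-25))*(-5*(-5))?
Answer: 9500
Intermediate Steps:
-11125 + (-33*(-25))*(-5*(-5)) = -11125 + 825*25 = -11125 + 20625 = 9500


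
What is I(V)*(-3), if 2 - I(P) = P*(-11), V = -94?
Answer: 3096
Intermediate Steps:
I(P) = 2 + 11*P (I(P) = 2 - P*(-11) = 2 - (-11)*P = 2 + 11*P)
I(V)*(-3) = (2 + 11*(-94))*(-3) = (2 - 1034)*(-3) = -1032*(-3) = 3096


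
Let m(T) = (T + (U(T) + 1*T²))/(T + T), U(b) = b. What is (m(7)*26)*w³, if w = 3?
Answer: 3159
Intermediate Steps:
m(T) = (T² + 2*T)/(2*T) (m(T) = (T + (T + 1*T²))/(T + T) = (T + (T + T²))/((2*T)) = (T² + 2*T)*(1/(2*T)) = (T² + 2*T)/(2*T))
(m(7)*26)*w³ = ((1 + (½)*7)*26)*3³ = ((1 + 7/2)*26)*27 = ((9/2)*26)*27 = 117*27 = 3159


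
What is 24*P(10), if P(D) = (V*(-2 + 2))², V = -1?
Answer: 0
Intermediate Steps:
P(D) = 0 (P(D) = (-(-2 + 2))² = (-1*0)² = 0² = 0)
24*P(10) = 24*0 = 0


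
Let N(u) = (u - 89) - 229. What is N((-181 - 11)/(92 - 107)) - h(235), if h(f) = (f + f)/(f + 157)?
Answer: -300271/980 ≈ -306.40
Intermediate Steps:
N(u) = -318 + u (N(u) = (-89 + u) - 229 = -318 + u)
h(f) = 2*f/(157 + f) (h(f) = (2*f)/(157 + f) = 2*f/(157 + f))
N((-181 - 11)/(92 - 107)) - h(235) = (-318 + (-181 - 11)/(92 - 107)) - 2*235/(157 + 235) = (-318 - 192/(-15)) - 2*235/392 = (-318 - 192*(-1/15)) - 2*235/392 = (-318 + 64/5) - 1*235/196 = -1526/5 - 235/196 = -300271/980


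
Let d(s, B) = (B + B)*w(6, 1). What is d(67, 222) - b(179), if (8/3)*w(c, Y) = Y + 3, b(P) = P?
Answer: 487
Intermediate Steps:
w(c, Y) = 9/8 + 3*Y/8 (w(c, Y) = 3*(Y + 3)/8 = 3*(3 + Y)/8 = 9/8 + 3*Y/8)
d(s, B) = 3*B (d(s, B) = (B + B)*(9/8 + (3/8)*1) = (2*B)*(9/8 + 3/8) = (2*B)*(3/2) = 3*B)
d(67, 222) - b(179) = 3*222 - 1*179 = 666 - 179 = 487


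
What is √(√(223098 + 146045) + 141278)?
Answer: √(141278 + √369143) ≈ 376.68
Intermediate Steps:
√(√(223098 + 146045) + 141278) = √(√369143 + 141278) = √(141278 + √369143)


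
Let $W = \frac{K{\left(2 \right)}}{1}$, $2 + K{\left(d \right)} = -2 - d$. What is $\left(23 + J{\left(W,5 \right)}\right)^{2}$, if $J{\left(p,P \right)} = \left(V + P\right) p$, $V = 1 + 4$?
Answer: $1369$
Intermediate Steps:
$V = 5$
$K{\left(d \right)} = -4 - d$ ($K{\left(d \right)} = -2 - \left(2 + d\right) = -4 - d$)
$W = -6$ ($W = \frac{-4 - 2}{1} = \left(-4 - 2\right) 1 = \left(-6\right) 1 = -6$)
$J{\left(p,P \right)} = p \left(5 + P\right)$ ($J{\left(p,P \right)} = \left(5 + P\right) p = p \left(5 + P\right)$)
$\left(23 + J{\left(W,5 \right)}\right)^{2} = \left(23 - 6 \left(5 + 5\right)\right)^{2} = \left(23 - 60\right)^{2} = \left(-37\right)^{2} = 1369$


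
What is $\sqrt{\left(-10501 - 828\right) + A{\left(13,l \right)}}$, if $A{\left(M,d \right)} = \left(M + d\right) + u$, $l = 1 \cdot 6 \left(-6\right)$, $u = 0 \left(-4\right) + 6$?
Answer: $i \sqrt{11346} \approx 106.52 i$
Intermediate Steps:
$u = 6$ ($u = 0 + 6 = 6$)
$l = -36$ ($l = 6 \left(-6\right) = -36$)
$A{\left(M,d \right)} = 6 + M + d$ ($A{\left(M,d \right)} = \left(M + d\right) + 6 = 6 + M + d$)
$\sqrt{\left(-10501 - 828\right) + A{\left(13,l \right)}} = \sqrt{\left(-10501 - 828\right) + \left(6 + 13 - 36\right)} = \sqrt{\left(-10501 - 828\right) - 17} = \sqrt{-11329 - 17} = \sqrt{-11346} = i \sqrt{11346}$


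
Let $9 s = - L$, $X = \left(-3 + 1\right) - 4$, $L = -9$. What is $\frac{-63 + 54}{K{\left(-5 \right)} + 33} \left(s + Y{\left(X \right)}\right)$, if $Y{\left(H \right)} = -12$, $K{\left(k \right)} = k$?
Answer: $\frac{99}{28} \approx 3.5357$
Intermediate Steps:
$X = -6$ ($X = -2 - 4 = -6$)
$s = 1$ ($s = \frac{\left(-1\right) \left(-9\right)}{9} = \frac{1}{9} \cdot 9 = 1$)
$\frac{-63 + 54}{K{\left(-5 \right)} + 33} \left(s + Y{\left(X \right)}\right) = \frac{-63 + 54}{-5 + 33} \left(1 - 12\right) = - \frac{9}{28} \left(-11\right) = \left(-9\right) \frac{1}{28} \left(-11\right) = \left(- \frac{9}{28}\right) \left(-11\right) = \frac{99}{28}$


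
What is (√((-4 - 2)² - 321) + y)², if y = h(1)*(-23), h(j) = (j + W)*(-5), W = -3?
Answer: (230 - I*√285)² ≈ 52615.0 - 7765.7*I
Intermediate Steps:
h(j) = 15 - 5*j (h(j) = (j - 3)*(-5) = (-3 + j)*(-5) = 15 - 5*j)
y = -230 (y = (15 - 5*1)*(-23) = (15 - 5)*(-23) = 10*(-23) = -230)
(√((-4 - 2)² - 321) + y)² = (√((-4 - 2)² - 321) - 230)² = (√((-6)² - 321) - 230)² = (√(36 - 321) - 230)² = (√(-285) - 230)² = (I*√285 - 230)² = (-230 + I*√285)²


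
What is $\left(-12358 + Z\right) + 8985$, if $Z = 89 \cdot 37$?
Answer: $-80$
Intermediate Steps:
$Z = 3293$
$\left(-12358 + Z\right) + 8985 = \left(-12358 + 3293\right) + 8985 = -9065 + 8985 = -80$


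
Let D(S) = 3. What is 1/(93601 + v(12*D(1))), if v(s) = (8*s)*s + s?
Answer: 1/104005 ≈ 9.6149e-6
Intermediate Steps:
v(s) = s + 8*s² (v(s) = 8*s² + s = s + 8*s²)
1/(93601 + v(12*D(1))) = 1/(93601 + (12*3)*(1 + 8*(12*3))) = 1/(93601 + 36*(1 + 8*36)) = 1/(93601 + 36*(1 + 288)) = 1/(93601 + 36*289) = 1/(93601 + 10404) = 1/104005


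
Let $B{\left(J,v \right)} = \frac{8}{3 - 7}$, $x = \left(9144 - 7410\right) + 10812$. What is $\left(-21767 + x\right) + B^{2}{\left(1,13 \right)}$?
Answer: $-9217$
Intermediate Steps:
$x = 12546$ ($x = 1734 + 10812 = 12546$)
$B{\left(J,v \right)} = -2$ ($B{\left(J,v \right)} = \frac{8}{3 - 7} = \frac{8}{-4} = 8 \left(- \frac{1}{4}\right) = -2$)
$\left(-21767 + x\right) + B^{2}{\left(1,13 \right)} = \left(-21767 + 12546\right) + \left(-2\right)^{2} = -9221 + 4 = -9217$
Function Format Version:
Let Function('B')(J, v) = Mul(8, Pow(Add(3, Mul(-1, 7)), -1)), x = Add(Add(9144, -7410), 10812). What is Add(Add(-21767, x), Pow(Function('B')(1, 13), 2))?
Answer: -9217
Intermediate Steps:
x = 12546 (x = Add(1734, 10812) = 12546)
Function('B')(J, v) = -2 (Function('B')(J, v) = Mul(8, Pow(Add(3, -7), -1)) = Mul(8, Pow(-4, -1)) = Mul(8, Rational(-1, 4)) = -2)
Add(Add(-21767, x), Pow(Function('B')(1, 13), 2)) = Add(Add(-21767, 12546), Pow(-2, 2)) = Add(-9221, 4) = -9217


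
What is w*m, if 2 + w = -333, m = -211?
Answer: 70685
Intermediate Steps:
w = -335 (w = -2 - 333 = -335)
w*m = -335*(-211) = 70685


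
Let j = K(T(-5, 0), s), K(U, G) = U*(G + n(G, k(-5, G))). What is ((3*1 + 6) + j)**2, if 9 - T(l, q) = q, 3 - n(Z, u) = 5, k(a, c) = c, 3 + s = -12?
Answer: 20736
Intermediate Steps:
s = -15 (s = -3 - 12 = -15)
n(Z, u) = -2 (n(Z, u) = 3 - 1*5 = 3 - 5 = -2)
T(l, q) = 9 - q
K(U, G) = U*(-2 + G) (K(U, G) = U*(G - 2) = U*(-2 + G))
j = -153 (j = (9 - 1*0)*(-2 - 15) = (9 + 0)*(-17) = 9*(-17) = -153)
((3*1 + 6) + j)**2 = ((3*1 + 6) - 153)**2 = ((3 + 6) - 153)**2 = (9 - 153)**2 = (-144)**2 = 20736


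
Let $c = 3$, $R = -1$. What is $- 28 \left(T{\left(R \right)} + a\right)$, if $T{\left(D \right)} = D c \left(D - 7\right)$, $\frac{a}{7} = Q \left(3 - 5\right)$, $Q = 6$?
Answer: $1680$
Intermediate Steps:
$a = -84$ ($a = 7 \cdot 6 \left(3 - 5\right) = 7 \cdot 6 \left(-2\right) = 7 \left(-12\right) = -84$)
$T{\left(D \right)} = 3 D \left(-7 + D\right)$ ($T{\left(D \right)} = D 3 \left(D - 7\right) = 3 D \left(-7 + D\right)$)
$- 28 \left(T{\left(R \right)} + a\right) = - 28 \left(3 \left(-1\right) \left(-7 - 1\right) - 84\right) = - 28 \left(3 \left(-1\right) \left(-8\right) - 84\right) = - 28 \left(24 - 84\right) = \left(-28\right) \left(-60\right) = 1680$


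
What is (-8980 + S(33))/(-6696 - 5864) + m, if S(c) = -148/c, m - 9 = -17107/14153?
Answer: 6237613033/733266930 ≈ 8.5066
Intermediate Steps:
m = 110270/14153 (m = 9 - 17107/14153 = 110270/14153 ≈ 7.7913)
(-8980 + S(33))/(-6696 - 5864) + m = (-8980 - 148/33)/(-6696 - 5864) + 110270/14153 = (-8980 - 148*1/33)/(-12560) + 110270/14153 = (-8980 - 148/33)*(-1/12560) + 110270/14153 = -296488/33*(-1/12560) + 110270/14153 = 37061/51810 + 110270/14153 = 6237613033/733266930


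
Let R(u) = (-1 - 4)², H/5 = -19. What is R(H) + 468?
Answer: 493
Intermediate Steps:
H = -95 (H = 5*(-19) = -95)
R(u) = 25 (R(u) = (-5)² = 25)
R(H) + 468 = 25 + 468 = 493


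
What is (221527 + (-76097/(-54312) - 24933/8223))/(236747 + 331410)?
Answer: 32978302691029/84581073519144 ≈ 0.38990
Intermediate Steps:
(221527 + (-76097/(-54312) - 24933/8223))/(236747 + 331410) = (221527 + (-76097*(-1/54312) - 24933*1/8223))/568157 = (221527 + (76097/54312 - 8311/2741))*(1/568157) = (221527 - 242805155/148869192)*(1/568157) = (32978302691029/148869192)*(1/568157) = 32978302691029/84581073519144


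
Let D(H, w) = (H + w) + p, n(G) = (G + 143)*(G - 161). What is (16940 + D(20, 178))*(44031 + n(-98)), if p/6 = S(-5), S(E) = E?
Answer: 553888608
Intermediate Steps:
p = -30 (p = 6*(-5) = -30)
n(G) = (-161 + G)*(143 + G) (n(G) = (143 + G)*(-161 + G) = (-161 + G)*(143 + G))
D(H, w) = -30 + H + w (D(H, w) = (H + w) - 30 = -30 + H + w)
(16940 + D(20, 178))*(44031 + n(-98)) = (16940 + (-30 + 20 + 178))*(44031 + (-23023 + (-98)² - 18*(-98))) = (16940 + 168)*(44031 + (-23023 + 9604 + 1764)) = 17108*(44031 - 11655) = 17108*32376 = 553888608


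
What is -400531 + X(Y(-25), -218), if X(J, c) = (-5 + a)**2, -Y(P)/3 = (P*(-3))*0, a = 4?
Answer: -400530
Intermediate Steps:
Y(P) = 0 (Y(P) = -3*P*(-3)*0 = -3*(-3*P)*0 = -3*0 = 0)
X(J, c) = 1 (X(J, c) = (-5 + 4)**2 = (-1)**2 = 1)
-400531 + X(Y(-25), -218) = -400531 + 1 = -400530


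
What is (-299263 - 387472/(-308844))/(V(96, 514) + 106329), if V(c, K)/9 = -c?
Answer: -4621259725/1628611623 ≈ -2.8375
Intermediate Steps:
V(c, K) = -9*c (V(c, K) = 9*(-c) = -9*c)
(-299263 - 387472/(-308844))/(V(96, 514) + 106329) = (-299263 - 387472/(-308844))/(-9*96 + 106329) = (-299263 - 387472*(-1/308844))/(-864 + 106329) = (-299263 + 96868/77211)/105465 = -23106298625/77211*1/105465 = -4621259725/1628611623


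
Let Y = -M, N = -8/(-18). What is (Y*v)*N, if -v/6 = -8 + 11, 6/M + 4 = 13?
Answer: 16/3 ≈ 5.3333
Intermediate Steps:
M = 2/3 (M = 6/(-4 + 13) = 6/9 = 6*(1/9) = 2/3 ≈ 0.66667)
N = 4/9 (N = -8*(-1/18) = 4/9 ≈ 0.44444)
Y = -2/3 (Y = -1*2/3 = -2/3 ≈ -0.66667)
v = -18 (v = -6*(-8 + 11) = -6*3 = -18)
(Y*v)*N = -2/3*(-18)*(4/9) = 12*(4/9) = 16/3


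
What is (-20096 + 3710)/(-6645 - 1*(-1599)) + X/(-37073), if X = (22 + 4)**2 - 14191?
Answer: 112612478/31178393 ≈ 3.6119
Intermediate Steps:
X = -13515 (X = 26**2 - 14191 = 676 - 14191 = -13515)
(-20096 + 3710)/(-6645 - 1*(-1599)) + X/(-37073) = (-20096 + 3710)/(-6645 - 1*(-1599)) - 13515/(-37073) = -16386/(-6645 + 1599) - 13515*(-1/37073) = -16386/(-5046) + 13515/37073 = -16386*(-1/5046) + 13515/37073 = 2731/841 + 13515/37073 = 112612478/31178393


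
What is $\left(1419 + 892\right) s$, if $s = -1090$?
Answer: $-2518990$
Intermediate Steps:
$\left(1419 + 892\right) s = \left(1419 + 892\right) \left(-1090\right) = 2311 \left(-1090\right) = -2518990$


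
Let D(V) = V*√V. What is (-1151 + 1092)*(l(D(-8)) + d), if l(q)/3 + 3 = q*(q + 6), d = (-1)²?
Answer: 91096 + 16992*I*√2 ≈ 91096.0 + 24030.0*I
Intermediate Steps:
D(V) = V^(3/2)
d = 1
l(q) = -9 + 3*q*(6 + q) (l(q) = -9 + 3*(q*(q + 6)) = -9 + 3*(q*(6 + q)) = -9 + 3*q*(6 + q))
(-1151 + 1092)*(l(D(-8)) + d) = (-1151 + 1092)*((-9 + 3*((-8)^(3/2))² + 18*(-8)^(3/2)) + 1) = -59*((-9 + 3*(-16*I*√2)² + 18*(-16*I*√2)) + 1) = -59*((-9 + 3*(-512) - 288*I*√2) + 1) = -59*((-9 - 1536 - 288*I*√2) + 1) = -59*((-1545 - 288*I*√2) + 1) = -59*(-1544 - 288*I*√2) = 91096 + 16992*I*√2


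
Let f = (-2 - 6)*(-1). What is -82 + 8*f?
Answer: -18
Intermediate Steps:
f = 8 (f = -8*(-1) = 8)
-82 + 8*f = -82 + 8*8 = -82 + 64 = -18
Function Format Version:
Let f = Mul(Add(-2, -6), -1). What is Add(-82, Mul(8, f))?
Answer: -18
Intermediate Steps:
f = 8 (f = Mul(-8, -1) = 8)
Add(-82, Mul(8, f)) = Add(-82, Mul(8, 8)) = Add(-82, 64) = -18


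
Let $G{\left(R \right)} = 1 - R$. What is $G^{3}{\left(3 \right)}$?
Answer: $-8$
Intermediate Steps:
$G^{3}{\left(3 \right)} = \left(1 - 3\right)^{3} = \left(-2\right)^{3} = -8$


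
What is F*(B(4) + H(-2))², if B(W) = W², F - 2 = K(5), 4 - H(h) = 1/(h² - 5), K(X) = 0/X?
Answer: 882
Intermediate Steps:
K(X) = 0
H(h) = 4 - 1/(-5 + h²) (H(h) = 4 - 1/(h² - 5) = 4 - 1/(-5 + h²))
F = 2 (F = 2 + 0 = 2)
F*(B(4) + H(-2))² = 2*(4² + (-21 + 4*(-2)²)/(-5 + (-2)²))² = 2*(16 + (-21 + 4*4)/(-5 + 4))² = 2*(16 + (-21 + 16)/(-1))² = 2*(16 - 1*(-5))² = 2*(16 + 5)² = 2*21² = 2*441 = 882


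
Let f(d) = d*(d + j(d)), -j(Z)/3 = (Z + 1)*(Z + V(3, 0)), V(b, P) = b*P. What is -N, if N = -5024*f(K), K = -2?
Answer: 80384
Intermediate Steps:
V(b, P) = P*b
j(Z) = -3*Z*(1 + Z) (j(Z) = -3*(Z + 1)*(Z + 0*3) = -3*(1 + Z)*(Z + 0) = -3*(1 + Z)*Z = -3*Z*(1 + Z))
f(d) = d*(d + 3*d*(-1 - d))
N = -80384 (N = -(-5024)*(-2)²*(2 + 3*(-2)) = -(-5024)*4*(2 - 6) = -(-5024)*4*(-4) = -5024*16 = -80384)
-N = -1*(-80384) = 80384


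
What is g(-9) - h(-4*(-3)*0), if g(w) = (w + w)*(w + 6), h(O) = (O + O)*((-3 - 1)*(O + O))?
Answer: 54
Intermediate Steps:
h(O) = -16*O**2 (h(O) = (2*O)*(-8*O) = -16*O**2)
g(w) = 2*w*(6 + w) (g(w) = (2*w)*(6 + w) = 2*w*(6 + w))
g(-9) - h(-4*(-3)*0) = 2*(-9)*(6 - 9) - (-16)*(-4*(-3)*0)**2 = 2*(-9)*(-3) - (-16)*(-2*(-6)*0)**2 = 54 - (-16)*(12*0)**2 = 54 - (-16)*0**2 = 54 - (-16)*0 = 54 - 1*0 = 54 + 0 = 54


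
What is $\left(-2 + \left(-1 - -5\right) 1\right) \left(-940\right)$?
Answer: $-1880$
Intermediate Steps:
$\left(-2 + \left(-1 - -5\right) 1\right) \left(-940\right) = \left(-2 + \left(-1 + 5\right) 1\right) \left(-940\right) = \left(-2 + 4 \cdot 1\right) \left(-940\right) = \left(-2 + 4\right) \left(-940\right) = 2 \left(-940\right) = -1880$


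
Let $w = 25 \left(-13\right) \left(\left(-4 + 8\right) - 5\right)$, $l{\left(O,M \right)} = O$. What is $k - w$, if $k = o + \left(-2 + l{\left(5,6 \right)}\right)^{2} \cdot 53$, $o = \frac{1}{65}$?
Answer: $\frac{9881}{65} \approx 152.02$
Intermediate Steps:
$o = \frac{1}{65} \approx 0.015385$
$w = 325$ ($w = - 325 \left(4 - 5\right) = \left(-325\right) \left(-1\right) = 325$)
$k = \frac{31006}{65}$ ($k = \frac{1}{65} + \left(-2 + 5\right)^{2} \cdot 53 = \frac{1}{65} + 3^{2} \cdot 53 = \frac{1}{65} + 9 \cdot 53 = \frac{1}{65} + 477 = \frac{31006}{65} \approx 477.02$)
$k - w = \frac{31006}{65} - 325 = \frac{9881}{65}$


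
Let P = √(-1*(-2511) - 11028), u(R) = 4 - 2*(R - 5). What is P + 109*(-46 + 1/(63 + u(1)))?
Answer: -375941/75 + I*√8517 ≈ -5012.5 + 92.288*I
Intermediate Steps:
u(R) = 14 - 2*R (u(R) = 4 - 2*(-5 + R) = 4 + (10 - 2*R) = 14 - 2*R)
P = I*√8517 (P = √(2511 - 11028) = √(-8517) = I*√8517 ≈ 92.288*I)
P + 109*(-46 + 1/(63 + u(1))) = I*√8517 + 109*(-46 + 1/(63 + (14 - 2*1))) = I*√8517 + 109*(-46 + 1/(63 + (14 - 2))) = I*√8517 + 109*(-46 + 1/(63 + 12)) = I*√8517 + 109*(-46 + 1/75) = I*√8517 + 109*(-3449/75) = I*√8517 - 375941/75 = -375941/75 + I*√8517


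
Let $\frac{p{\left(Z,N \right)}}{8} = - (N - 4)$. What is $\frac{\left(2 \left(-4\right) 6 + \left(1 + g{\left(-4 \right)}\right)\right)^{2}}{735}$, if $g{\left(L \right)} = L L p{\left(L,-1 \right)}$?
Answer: $\frac{351649}{735} \approx 478.43$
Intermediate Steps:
$p{\left(Z,N \right)} = 32 - 8 N$ ($p{\left(Z,N \right)} = 8 \left(- (N - 4)\right) = 8 \left(- (-4 + N)\right) = 8 \left(4 - N\right) = 32 - 8 N$)
$g{\left(L \right)} = 40 L^{2}$ ($g{\left(L \right)} = L L \left(32 - -8\right) = L^{2} \left(32 + 8\right) = L^{2} \cdot 40 = 40 L^{2}$)
$\frac{\left(2 \left(-4\right) 6 + \left(1 + g{\left(-4 \right)}\right)\right)^{2}}{735} = \frac{\left(2 \left(-4\right) 6 + \left(1 + 40 \left(-4\right)^{2}\right)\right)^{2}}{735} = \left(\left(-8\right) 6 + \left(1 + 40 \cdot 16\right)\right)^{2} \cdot \frac{1}{735} = \left(-48 + \left(1 + 640\right)\right)^{2} \cdot \frac{1}{735} = \left(-48 + 641\right)^{2} \cdot \frac{1}{735} = 593^{2} \cdot \frac{1}{735} = 351649 \cdot \frac{1}{735} = \frac{351649}{735}$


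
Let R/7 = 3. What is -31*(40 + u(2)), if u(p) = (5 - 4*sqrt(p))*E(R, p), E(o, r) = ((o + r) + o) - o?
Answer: -4805 + 2852*sqrt(2) ≈ -771.66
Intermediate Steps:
R = 21 (R = 7*3 = 21)
E(o, r) = o + r (E(o, r) = (r + 2*o) - o = o + r)
u(p) = (5 - 4*sqrt(p))*(21 + p)
-31*(40 + u(2)) = -31*(40 - (-5 + 4*sqrt(2))*(21 + 2)) = -31*(40 - 1*(-5 + 4*sqrt(2))*23) = -31*(40 + (115 - 92*sqrt(2))) = -31*(155 - 92*sqrt(2)) = -4805 + 2852*sqrt(2)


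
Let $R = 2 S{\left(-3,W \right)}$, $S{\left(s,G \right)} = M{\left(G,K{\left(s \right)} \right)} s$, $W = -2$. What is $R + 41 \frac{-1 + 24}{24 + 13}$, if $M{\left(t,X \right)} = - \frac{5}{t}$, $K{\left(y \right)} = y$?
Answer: $\frac{388}{37} \approx 10.486$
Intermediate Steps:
$S{\left(s,G \right)} = - \frac{5 s}{G}$ ($S{\left(s,G \right)} = - \frac{5}{G} s = - \frac{5 s}{G}$)
$R = -15$ ($R = 2 \left(\left(-5\right) \left(-3\right) \frac{1}{-2}\right) = 2 \left(\left(-5\right) \left(-3\right) \left(- \frac{1}{2}\right)\right) = 2 \left(- \frac{15}{2}\right) = -15$)
$R + 41 \frac{-1 + 24}{24 + 13} = -15 + 41 \frac{-1 + 24}{24 + 13} = -15 + 41 \cdot \frac{23}{37} = -15 + \frac{943}{37} = \frac{388}{37}$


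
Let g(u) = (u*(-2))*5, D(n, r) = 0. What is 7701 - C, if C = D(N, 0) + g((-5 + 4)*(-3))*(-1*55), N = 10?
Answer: 6051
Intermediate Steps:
g(u) = -10*u (g(u) = -2*u*5 = -10*u)
C = 1650 (C = 0 + (-10*(-5 + 4)*(-3))*(-1*55) = 0 - (-10)*(-3)*(-55) = 0 - 10*3*(-55) = 0 - 30*(-55) = 0 + 1650 = 1650)
7701 - C = 7701 - 1*1650 = 7701 - 1650 = 6051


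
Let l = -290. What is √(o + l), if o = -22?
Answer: 2*I*√78 ≈ 17.664*I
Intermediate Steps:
√(o + l) = √(-22 - 290) = √(-312) = 2*I*√78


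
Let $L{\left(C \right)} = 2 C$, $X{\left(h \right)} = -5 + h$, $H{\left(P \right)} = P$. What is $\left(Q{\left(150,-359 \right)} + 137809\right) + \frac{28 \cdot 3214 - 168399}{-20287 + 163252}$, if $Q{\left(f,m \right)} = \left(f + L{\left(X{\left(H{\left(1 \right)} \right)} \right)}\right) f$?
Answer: $\frac{22746939778}{142965} \approx 1.5911 \cdot 10^{5}$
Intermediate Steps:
$Q{\left(f,m \right)} = f \left(-8 + f\right)$ ($Q{\left(f,m \right)} = \left(f + 2 \left(-5 + 1\right)\right) f = \left(f + 2 \left(-4\right)\right) f = \left(f - 8\right) f = \left(-8 + f\right) f = f \left(-8 + f\right)$)
$\left(Q{\left(150,-359 \right)} + 137809\right) + \frac{28 \cdot 3214 - 168399}{-20287 + 163252} = \left(150 \left(-8 + 150\right) + 137809\right) + \frac{28 \cdot 3214 - 168399}{-20287 + 163252} = \left(150 \cdot 142 + 137809\right) + \frac{89992 - 168399}{142965} = \left(21300 + 137809\right) - \frac{78407}{142965} = 159109 - \frac{78407}{142965} = \frac{22746939778}{142965}$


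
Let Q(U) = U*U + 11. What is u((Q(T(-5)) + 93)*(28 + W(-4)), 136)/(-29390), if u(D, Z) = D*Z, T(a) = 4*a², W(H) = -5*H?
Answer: -32979456/14695 ≈ -2244.3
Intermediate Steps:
Q(U) = 11 + U² (Q(U) = U² + 11 = 11 + U²)
u((Q(T(-5)) + 93)*(28 + W(-4)), 136)/(-29390) = ((((11 + (4*(-5)²)²) + 93)*(28 - 5*(-4)))*136)/(-29390) = ((((11 + (4*25)²) + 93)*(28 + 20))*136)*(-1/29390) = ((((11 + 100²) + 93)*48)*136)*(-1/29390) = ((((11 + 10000) + 93)*48)*136)*(-1/29390) = (((10011 + 93)*48)*136)*(-1/29390) = ((10104*48)*136)*(-1/29390) = (484992*136)*(-1/29390) = 65958912*(-1/29390) = -32979456/14695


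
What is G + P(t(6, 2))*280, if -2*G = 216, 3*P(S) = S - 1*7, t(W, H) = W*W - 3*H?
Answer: 6116/3 ≈ 2038.7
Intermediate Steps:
t(W, H) = W² - 3*H
P(S) = -7/3 + S/3 (P(S) = (S - 1*7)/3 = (S - 7)/3 = (-7 + S)/3 = -7/3 + S/3)
G = -108 (G = -½*216 = -108)
G + P(t(6, 2))*280 = -108 + (-7/3 + (6² - 3*2)/3)*280 = -108 + (-7/3 + (36 - 6)/3)*280 = -108 + (-7/3 + (⅓)*30)*280 = -108 + (-7/3 + 10)*280 = -108 + (23/3)*280 = -108 + 6440/3 = 6116/3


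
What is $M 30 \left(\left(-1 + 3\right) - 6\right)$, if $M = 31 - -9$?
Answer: $-4800$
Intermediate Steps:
$M = 40$ ($M = 31 + 9 = 40$)
$M 30 \left(\left(-1 + 3\right) - 6\right) = 40 \cdot 30 \left(\left(-1 + 3\right) - 6\right) = 40 \cdot 30 \left(2 - 6\right) = 40 \cdot 30 \left(-4\right) = 40 \left(-120\right) = -4800$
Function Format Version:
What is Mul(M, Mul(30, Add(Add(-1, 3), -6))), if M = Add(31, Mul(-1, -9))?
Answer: -4800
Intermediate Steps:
M = 40 (M = Add(31, 9) = 40)
Mul(M, Mul(30, Add(Add(-1, 3), -6))) = Mul(40, Mul(30, Add(Add(-1, 3), -6))) = Mul(40, Mul(30, Add(2, -6))) = Mul(40, Mul(30, -4)) = Mul(40, -120) = -4800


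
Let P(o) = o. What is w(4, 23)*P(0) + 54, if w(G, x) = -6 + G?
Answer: 54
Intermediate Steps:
w(4, 23)*P(0) + 54 = (-6 + 4)*0 + 54 = -2*0 + 54 = 0 + 54 = 54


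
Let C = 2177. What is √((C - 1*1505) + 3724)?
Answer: 2*√1099 ≈ 66.302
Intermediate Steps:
√((C - 1*1505) + 3724) = √((2177 - 1*1505) + 3724) = √((2177 - 1505) + 3724) = √(672 + 3724) = √4396 = 2*√1099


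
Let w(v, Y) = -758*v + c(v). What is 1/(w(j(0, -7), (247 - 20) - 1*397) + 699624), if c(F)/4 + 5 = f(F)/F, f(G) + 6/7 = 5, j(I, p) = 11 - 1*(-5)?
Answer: 28/19249357 ≈ 1.4546e-6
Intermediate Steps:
j(I, p) = 16 (j(I, p) = 11 + 5 = 16)
f(G) = 29/7 (f(G) = -6/7 + 5 = 29/7)
c(F) = -20 + 116/(7*F) (c(F) = -20 + 4*(29/(7*F)) = -20 + 116/(7*F))
w(v, Y) = -20 - 758*v + 116/(7*v) (w(v, Y) = -758*v + (-20 + 116/(7*v)) = -20 - 758*v + 116/(7*v))
1/(w(j(0, -7), (247 - 20) - 1*397) + 699624) = 1/((-20 - 758*16 + (116/7)/16) + 699624) = 1/((-20 - 12128 + (116/7)*(1/16)) + 699624) = 1/((-20 - 12128 + 29/28) + 699624) = 1/(-340115/28 + 699624) = 1/(19249357/28) = 28/19249357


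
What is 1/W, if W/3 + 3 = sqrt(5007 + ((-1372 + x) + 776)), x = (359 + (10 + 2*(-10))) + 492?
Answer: 1/5243 + 2*sqrt(1313)/15729 ≈ 0.0047982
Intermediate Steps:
x = 841 (x = (359 + (10 - 20)) + 492 = (359 - 10) + 492 = 349 + 492 = 841)
W = -9 + 6*sqrt(1313) (W = -9 + 3*sqrt(5007 + ((-1372 + 841) + 776)) = -9 + 3*sqrt(5007 + (-531 + 776)) = -9 + 3*sqrt(5007 + 245) = -9 + 3*sqrt(5252) = -9 + 3*(2*sqrt(1313)) = -9 + 6*sqrt(1313) ≈ 208.41)
1/W = 1/(-9 + 6*sqrt(1313))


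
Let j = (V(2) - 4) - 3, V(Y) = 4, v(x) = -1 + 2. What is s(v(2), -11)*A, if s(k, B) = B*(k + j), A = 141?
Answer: 3102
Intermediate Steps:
v(x) = 1
j = -3 (j = (4 - 4) - 3 = 0 - 3 = -3)
s(k, B) = B*(-3 + k) (s(k, B) = B*(k - 3) = B*(-3 + k))
s(v(2), -11)*A = -11*(-3 + 1)*141 = -11*(-2)*141 = 22*141 = 3102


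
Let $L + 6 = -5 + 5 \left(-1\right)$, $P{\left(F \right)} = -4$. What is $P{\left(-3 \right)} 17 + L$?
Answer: $-84$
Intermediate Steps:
$L = -16$ ($L = -6 + \left(-5 + 5 \left(-1\right)\right) = -6 - 10 = -16$)
$P{\left(-3 \right)} 17 + L = \left(-4\right) 17 - 16 = -68 - 16 = -84$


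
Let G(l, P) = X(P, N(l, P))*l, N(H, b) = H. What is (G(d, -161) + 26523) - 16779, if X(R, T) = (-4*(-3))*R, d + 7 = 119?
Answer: -206640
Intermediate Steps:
d = 112 (d = -7 + 119 = 112)
X(R, T) = 12*R
G(l, P) = 12*P*l (G(l, P) = (12*P)*l = 12*P*l)
(G(d, -161) + 26523) - 16779 = (12*(-161)*112 + 26523) - 16779 = (-216384 + 26523) - 16779 = -189861 - 16779 = -206640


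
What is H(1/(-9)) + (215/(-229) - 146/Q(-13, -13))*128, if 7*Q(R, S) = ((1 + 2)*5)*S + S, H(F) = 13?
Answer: 1553245/2977 ≈ 521.75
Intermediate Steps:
Q(R, S) = 16*S/7 (Q(R, S) = (((1 + 2)*5)*S + S)/7 = ((3*5)*S + S)/7 = (15*S + S)/7 = (16*S)/7 = 16*S/7)
H(1/(-9)) + (215/(-229) - 146/Q(-13, -13))*128 = 13 + (215/(-229) - 146/((16/7)*(-13)))*128 = 13 + (215*(-1/229) - 146/(-208/7))*128 = 13 + (-215/229 - 146*(-7/208))*128 = 13 + (-215/229 + 511/104)*128 = 13 + (94659/23816)*128 = 13 + 1514544/2977 = 1553245/2977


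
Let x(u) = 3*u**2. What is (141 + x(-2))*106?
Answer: 16218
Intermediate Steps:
(141 + x(-2))*106 = (141 + 3*(-2)**2)*106 = (141 + 3*4)*106 = (141 + 12)*106 = 153*106 = 16218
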